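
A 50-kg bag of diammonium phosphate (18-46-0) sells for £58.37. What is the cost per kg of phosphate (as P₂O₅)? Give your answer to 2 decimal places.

£2.54 per kg P₂O₅

P₂O₅ in bag = 50 × 46% = 23 kg.
Cost per kg P₂O₅ = £58.37 / 23 = £2.5378.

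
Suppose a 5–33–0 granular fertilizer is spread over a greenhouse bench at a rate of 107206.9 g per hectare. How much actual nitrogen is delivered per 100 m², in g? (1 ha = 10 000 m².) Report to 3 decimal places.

53.603 g N per hundred sq m

nitrogen per hectare = 107206.9 × 5% = 5360.35 g.
Convert to per 100 m²: 5360.35 × 0.01 = 53.60345 g.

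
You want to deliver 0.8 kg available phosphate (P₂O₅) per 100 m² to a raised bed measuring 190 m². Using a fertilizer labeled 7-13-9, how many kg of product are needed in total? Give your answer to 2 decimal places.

Product per 100 m² = 0.8 / 13% = 6.15385 kg.
Total product = 6.15385 × 190 / 100 = 11.6923 kg.

11.69 kg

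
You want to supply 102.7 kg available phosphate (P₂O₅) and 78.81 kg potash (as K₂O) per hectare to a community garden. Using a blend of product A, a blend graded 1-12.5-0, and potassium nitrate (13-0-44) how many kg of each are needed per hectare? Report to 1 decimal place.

821.6 kg product A, 179.1 kg potassium nitrate

Let a = kg of product A, b = kg of potassium nitrate (per hectare).
P₂O₅: 0.125·a + 0·b = 102.7
K₂O: 0·a + 0.44·b = 78.81
Solving simultaneously: a = 821.6, b = 179.114.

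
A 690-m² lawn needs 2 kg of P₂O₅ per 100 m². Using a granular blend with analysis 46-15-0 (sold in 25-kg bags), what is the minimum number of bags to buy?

4 bags

Product per 100 m² = 2 / 15% = 13.3333 kg.
Total product = 13.3333 × 690 / 100 = 92 kg.
Bags = ⌈92 / 25⌉ = 4.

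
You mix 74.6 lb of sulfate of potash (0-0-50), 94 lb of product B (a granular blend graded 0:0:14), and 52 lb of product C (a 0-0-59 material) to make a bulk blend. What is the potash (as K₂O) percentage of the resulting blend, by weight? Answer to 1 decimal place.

36.8% K₂O

Total mass = 74.6 + 94 + 52 = 220.6 lb.
K₂O mass = 50%×74.6 + 14%×94 + 59%×52 = 81.14 lb.
% K₂O = 81.14 / 220.6 = 36.7815%.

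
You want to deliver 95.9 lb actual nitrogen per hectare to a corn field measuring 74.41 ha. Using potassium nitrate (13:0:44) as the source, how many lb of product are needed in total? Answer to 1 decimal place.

Product per hectare = 95.9 / 13% = 737.692 lb.
Total product = 737.692 × 74.41 = 54891.68 lb.

54891.7 lb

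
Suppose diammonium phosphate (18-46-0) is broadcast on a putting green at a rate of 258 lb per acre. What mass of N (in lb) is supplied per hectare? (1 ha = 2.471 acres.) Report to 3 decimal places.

114.753 lb N per hectare

nitrogen per acre = 258 × 18% = 46.44 lb.
Convert to per hectare: 46.44 × 2.471 = 114.7532 lb.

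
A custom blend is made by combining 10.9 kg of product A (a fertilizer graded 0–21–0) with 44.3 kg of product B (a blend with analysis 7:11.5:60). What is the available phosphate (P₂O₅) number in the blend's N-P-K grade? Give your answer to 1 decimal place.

13.4% P₂O₅

Total mass = 10.9 + 44.3 = 55.2 kg.
P₂O₅ mass = 21%×10.9 + 11.5%×44.3 = 7.3835 kg.
% P₂O₅ = 7.3835 / 55.2 = 13.3759%.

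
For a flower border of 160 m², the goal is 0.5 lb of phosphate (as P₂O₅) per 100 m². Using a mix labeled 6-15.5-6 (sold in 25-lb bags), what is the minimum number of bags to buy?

Product per 100 m² = 0.5 / 15.5% = 3.22581 lb.
Total product = 3.22581 × 160 / 100 = 5.16129 lb.
Bags = ⌈5.16129 / 25⌉ = 1.

1 bags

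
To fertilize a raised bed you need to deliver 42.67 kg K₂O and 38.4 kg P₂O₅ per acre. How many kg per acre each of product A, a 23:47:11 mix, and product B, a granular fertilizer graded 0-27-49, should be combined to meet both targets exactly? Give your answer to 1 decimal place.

36.4 kg product A, 78.9 kg product B

Per-acre balance (a = product A, b = product B):
K₂O: 0.11·a + 0.49·b = 42.67
P₂O₅: 0.47·a + 0.27·b = 38.4
From row1: a = (42.67 − 0.49·b) / 0.11.
Into row2: 0.47·(42.67 − 0.49·b)/0.11 + 0.27·b = 38.4 → b = 78.9177, a = 36.3664.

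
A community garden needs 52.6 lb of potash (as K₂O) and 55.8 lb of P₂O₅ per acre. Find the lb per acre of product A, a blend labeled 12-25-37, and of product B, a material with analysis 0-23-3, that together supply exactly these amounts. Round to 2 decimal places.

Per-acre balance (a = product A, b = product B):
K₂O: 0.37·a + 0.03·b = 52.6
P₂O₅: 0.25·a + 0.23·b = 55.8
Solving simultaneously: a = 134.3299, b = 96.5979.

134.33 lb product A, 96.60 lb product B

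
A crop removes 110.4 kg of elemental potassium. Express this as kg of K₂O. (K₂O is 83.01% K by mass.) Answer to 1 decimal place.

K₂O = 110.4 / 0.8301 = 132.996 kg.

133.0 kg K₂O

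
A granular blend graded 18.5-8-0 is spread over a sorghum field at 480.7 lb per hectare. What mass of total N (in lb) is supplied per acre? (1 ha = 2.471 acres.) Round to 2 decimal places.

35.99 lb N per acre

nitrogen per hectare = 480.7 × 18.5% = 88.9295 lb.
Convert to per acre: 88.9295 × 0.404694 = 35.9893 lb.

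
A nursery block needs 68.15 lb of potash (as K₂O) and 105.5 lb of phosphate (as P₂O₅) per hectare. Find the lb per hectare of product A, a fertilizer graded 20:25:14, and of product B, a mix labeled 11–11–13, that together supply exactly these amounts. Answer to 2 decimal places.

363.65 lb product A, 132.60 lb product B

With a, b = lb per hectare of product A and product B:
K₂O: 0.14·a + 0.13·b = 68.15
P₂O₅: 0.25·a + 0.11·b = 105.5
Eliminate b: (row1) − 0.13/0.11·(row2) → -0.155455·a = -56.5318, so a = 363.65497.
Then b = (105.5 − 0.25·363.65497) / 0.11 = 132.602.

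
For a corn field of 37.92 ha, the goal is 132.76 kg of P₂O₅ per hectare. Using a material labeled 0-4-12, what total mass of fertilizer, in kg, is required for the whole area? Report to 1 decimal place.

Product per hectare = 132.76 / 4% = 3319 kg.
Total product = 3319 × 37.92 = 125856.48 kg.

125856.5 kg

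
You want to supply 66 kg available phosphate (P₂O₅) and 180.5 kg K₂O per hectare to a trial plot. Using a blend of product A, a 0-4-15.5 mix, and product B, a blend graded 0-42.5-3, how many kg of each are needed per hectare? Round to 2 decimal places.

With a, b = kg per hectare of product A and product B:
P₂O₅: 0.04·a + 0.425·b = 66
K₂O: 0.155·a + 0.03·b = 180.5
Eliminate b: (row1) − 0.425/0.03·(row2) → -2.15583·a = -2491.08, so a = 1155.508.
Then b = (180.5 − 0.155·1155.508) / 0.03 = 46.5404.

1155.51 kg product A, 46.54 kg product B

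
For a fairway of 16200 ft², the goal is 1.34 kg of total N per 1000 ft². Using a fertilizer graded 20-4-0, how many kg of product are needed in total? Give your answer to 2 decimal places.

Product per 1000 ft² = 1.34 / 20% = 6.7 kg.
Total product = 6.7 × 16200 / 1000 = 108.54 kg.

108.54 kg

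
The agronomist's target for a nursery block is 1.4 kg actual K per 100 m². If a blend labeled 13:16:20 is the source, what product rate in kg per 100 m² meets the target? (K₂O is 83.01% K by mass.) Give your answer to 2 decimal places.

8.43 kg of product per hundred sq m

As K₂O: 1.4 / 0.8301 = 1.68654 kg per 100 m².
Product per 100 m² = 1.68654 / 20% = 8.43272 kg.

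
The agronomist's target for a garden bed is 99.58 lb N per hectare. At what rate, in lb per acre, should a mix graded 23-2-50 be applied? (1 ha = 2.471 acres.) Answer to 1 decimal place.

Product per hectare = 99.58 / 23% = 432.957 lb.
Convert to per acre: 432.957 × 0.404694 = 175.215 lb.

175.2 lb of product per acre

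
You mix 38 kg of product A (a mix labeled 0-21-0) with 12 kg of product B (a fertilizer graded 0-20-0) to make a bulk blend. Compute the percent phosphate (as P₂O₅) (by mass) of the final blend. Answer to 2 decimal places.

Total mass = 38 + 12 = 50 kg.
P₂O₅ mass = 21%×38 + 20%×12 = 10.38 kg.
% P₂O₅ = 10.38 / 50 = 20.76%.

20.76% P₂O₅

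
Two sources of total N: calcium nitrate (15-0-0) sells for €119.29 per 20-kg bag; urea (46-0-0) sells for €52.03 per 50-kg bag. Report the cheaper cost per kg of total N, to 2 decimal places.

calcium nitrate: N per bag = 20 × 15% = 3 kg; cost = 119.29 / 3 = €39.7633/kg N.
urea: N per bag = 50 × 46% = 23 kg; cost = 52.03 / 23 = €2.2622/kg N.
urea is cheaper.

€2.26 per kg N (urea)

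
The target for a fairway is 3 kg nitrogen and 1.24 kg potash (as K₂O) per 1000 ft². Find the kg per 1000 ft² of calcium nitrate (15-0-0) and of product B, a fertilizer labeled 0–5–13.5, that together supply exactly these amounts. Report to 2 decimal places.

With a, b = kg per 1000 ft² of calcium nitrate and product B:
N: 0.15·a + 0·b = 3
K₂O: 0·a + 0.135·b = 1.24
Solving simultaneously: a = 20, b = 9.18519.

20.00 kg calcium nitrate, 9.19 kg product B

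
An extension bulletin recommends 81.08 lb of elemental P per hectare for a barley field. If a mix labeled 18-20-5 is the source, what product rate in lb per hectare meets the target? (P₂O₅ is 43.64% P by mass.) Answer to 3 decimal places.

928.964 lb of product per hectare

As P₂O₅: 81.08 / 0.4364 = 185.793 lb per hectare.
Product per hectare = 185.793 / 20% = 928.9643 lb.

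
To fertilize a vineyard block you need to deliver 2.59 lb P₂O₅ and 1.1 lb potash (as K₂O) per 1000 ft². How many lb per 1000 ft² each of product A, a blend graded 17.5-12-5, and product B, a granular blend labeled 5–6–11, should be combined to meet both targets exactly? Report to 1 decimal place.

Per-1000 ft² balance (a = product A, b = product B):
P₂O₅: 0.12·a + 0.06·b = 2.59
K₂O: 0.05·a + 0.11·b = 1.1
Eliminate a: (row1) − 0.12/0.05·(row2) → -0.204·b = -0.05, so b = 0.245098.
Back-substitute: a = (2.59 − 0.06·0.245098) / 0.12 = 21.4608.

21.5 lb product A, 0.2 lb product B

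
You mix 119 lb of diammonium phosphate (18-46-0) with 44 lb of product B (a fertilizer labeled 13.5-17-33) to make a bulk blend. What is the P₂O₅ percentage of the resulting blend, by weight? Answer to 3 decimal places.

38.172% P₂O₅

Total mass = 119 + 44 = 163 lb.
P₂O₅ mass = 46%×119 + 17%×44 = 62.22 lb.
% P₂O₅ = 62.22 / 163 = 38.1718%.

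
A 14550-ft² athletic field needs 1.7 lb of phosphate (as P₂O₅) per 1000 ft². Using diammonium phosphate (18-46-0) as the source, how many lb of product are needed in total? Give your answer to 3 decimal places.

53.772 lb

Product per 1000 ft² = 1.7 / 46% = 3.69565 lb.
Total product = 3.69565 × 14550 / 1000 = 53.7717 lb.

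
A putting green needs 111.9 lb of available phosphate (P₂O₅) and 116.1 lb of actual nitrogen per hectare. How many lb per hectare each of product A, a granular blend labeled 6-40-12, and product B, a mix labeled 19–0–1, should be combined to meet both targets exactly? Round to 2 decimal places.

279.75 lb product A, 522.71 lb product B

Per-hectare balance (a = product A, b = product B):
P₂O₅: 0.4·a + 0·b = 111.9
N: 0.06·a + 0.19·b = 116.1
Solving simultaneously: a = 279.75, b = 522.711.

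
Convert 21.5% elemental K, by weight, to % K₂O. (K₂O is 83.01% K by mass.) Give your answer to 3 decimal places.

%K₂O = 21.5 / 0.8301 = 25.90049%.

25.900% K₂O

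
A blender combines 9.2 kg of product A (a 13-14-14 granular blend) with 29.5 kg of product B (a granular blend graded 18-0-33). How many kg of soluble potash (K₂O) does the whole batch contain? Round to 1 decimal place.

K₂O mass = 14%×9.2 + 33%×29.5 = 11.023 kg.

11.0 kg K₂O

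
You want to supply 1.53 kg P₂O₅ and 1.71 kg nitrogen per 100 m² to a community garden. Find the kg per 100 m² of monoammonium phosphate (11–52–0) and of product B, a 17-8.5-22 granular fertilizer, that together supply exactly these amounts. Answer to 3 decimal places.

Per-100 m² balance (a = monoammonium phosphate, b = product B):
P₂O₅: 0.52·a + 0.085·b = 1.53
N: 0.11·a + 0.17·b = 1.71
Eliminate b: (row1) − 0.085/0.17·(row2) → 0.465·a = 0.675, so a = 1.45161.
Then b = (1.71 − 0.11·1.45161) / 0.17 = 9.11954.

1.452 kg monoammonium phosphate, 9.120 kg product B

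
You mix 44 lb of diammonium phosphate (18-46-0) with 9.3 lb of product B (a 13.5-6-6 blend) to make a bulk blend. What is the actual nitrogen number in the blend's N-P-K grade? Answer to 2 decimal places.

Total mass = 44 + 9.3 = 53.3 lb.
N mass = 18%×44 + 13.5%×9.3 = 9.1755 lb.
% N = 9.1755 / 53.3 = 17.2148%.

17.21% N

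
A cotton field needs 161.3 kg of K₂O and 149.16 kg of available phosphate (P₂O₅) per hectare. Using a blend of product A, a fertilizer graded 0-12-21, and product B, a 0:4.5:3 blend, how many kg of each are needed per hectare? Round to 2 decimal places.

Per-hectare balance (a = product A, b = product B):
K₂O: 0.21·a + 0.03·b = 161.3
P₂O₅: 0.12·a + 0.045·b = 149.16
Eliminate a: (row1) − 0.21/0.12·(row2) → -0.04875·b = -99.73, so b = 2045.744.
Back-substitute: a = (161.3 − 0.03·2045.744) / 0.21 = 475.846.

475.85 kg product A, 2045.74 kg product B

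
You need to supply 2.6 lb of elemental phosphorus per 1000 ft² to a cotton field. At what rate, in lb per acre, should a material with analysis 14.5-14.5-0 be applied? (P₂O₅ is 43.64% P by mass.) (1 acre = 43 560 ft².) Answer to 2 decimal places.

As P₂O₅: 2.6 / 0.4364 = 5.95784 lb per 1000 ft².
Product per 1000 ft² = 5.95784 / 14.5% = 41.0885 lb.
Convert to per acre: 41.0885 × 43.56 = 1789.816 lb.

1789.82 lb of product per acre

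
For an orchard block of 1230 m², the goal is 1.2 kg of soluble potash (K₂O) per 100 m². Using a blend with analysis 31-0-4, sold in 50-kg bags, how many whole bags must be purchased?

Product per 100 m² = 1.2 / 4% = 30 kg.
Total product = 30 × 1230 / 100 = 369 kg.
Bags = ⌈369 / 50⌉ = 8.

8 bags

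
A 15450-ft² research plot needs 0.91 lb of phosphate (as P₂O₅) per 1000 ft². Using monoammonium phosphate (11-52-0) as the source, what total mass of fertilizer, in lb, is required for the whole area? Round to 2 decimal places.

27.04 lb

Product per 1000 ft² = 0.91 / 52% = 1.75 lb.
Total product = 1.75 × 15450 / 1000 = 27.0375 lb.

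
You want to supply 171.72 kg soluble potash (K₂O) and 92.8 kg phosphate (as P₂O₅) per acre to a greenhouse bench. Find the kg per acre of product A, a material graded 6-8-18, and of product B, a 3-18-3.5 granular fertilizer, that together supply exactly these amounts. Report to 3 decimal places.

934.514 kg product A, 100.216 kg product B

Let a = kg of product A, b = kg of product B (per acre).
K₂O: 0.18·a + 0.035·b = 171.72
P₂O₅: 0.08·a + 0.18·b = 92.8
Eliminate b: (row1) − 0.035/0.18·(row2) → 0.164444·a = 153.676, so a = 934.5135.
Then b = (92.8 − 0.08·934.5135) / 0.18 = 100.2162.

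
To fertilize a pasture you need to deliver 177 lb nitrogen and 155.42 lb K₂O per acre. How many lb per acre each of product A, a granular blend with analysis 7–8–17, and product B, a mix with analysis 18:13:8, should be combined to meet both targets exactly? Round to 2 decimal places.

552.62 lb product A, 768.42 lb product B

Let a = lb of product A, b = lb of product B (per acre).
N: 0.07·a + 0.18·b = 177
K₂O: 0.17·a + 0.08·b = 155.42
From row1: a = (177 − 0.18·b) / 0.07.
Into row2: 0.17·(177 − 0.18·b)/0.07 + 0.08·b = 155.42 → b = 768.424, a = 552.624.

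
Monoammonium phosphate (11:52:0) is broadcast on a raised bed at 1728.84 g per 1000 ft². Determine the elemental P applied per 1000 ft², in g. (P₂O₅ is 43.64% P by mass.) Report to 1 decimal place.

392.3 g P per thousand sq ft

P₂O₅ per 1000 ft² = 1728.84 × 52% = 898.997 g.
Elemental P = 898.997 × 0.4364 = 392.322 g per 1000 ft².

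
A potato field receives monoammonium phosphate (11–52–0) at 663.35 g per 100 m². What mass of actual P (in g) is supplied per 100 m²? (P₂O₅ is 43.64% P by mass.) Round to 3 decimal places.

150.533 g P per hundred sq m

P₂O₅ per 100 m² = 663.35 × 52% = 344.942 g.
Elemental P = 344.942 × 0.4364 = 150.5327 g per 100 m².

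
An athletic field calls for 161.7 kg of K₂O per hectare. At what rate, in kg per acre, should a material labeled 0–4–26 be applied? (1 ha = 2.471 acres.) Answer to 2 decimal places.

251.69 kg of product per acre

Product per hectare = 161.7 / 26% = 621.923 kg.
Convert to per acre: 621.923 × 0.404694 = 251.689 kg.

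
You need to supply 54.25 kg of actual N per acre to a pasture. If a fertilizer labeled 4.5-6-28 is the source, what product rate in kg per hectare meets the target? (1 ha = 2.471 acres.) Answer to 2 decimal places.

Product per acre = 54.25 / 4.5% = 1205.56 kg.
Convert to per hectare: 1205.56 × 2.471 = 2978.928 kg.

2978.93 kg of product per hectare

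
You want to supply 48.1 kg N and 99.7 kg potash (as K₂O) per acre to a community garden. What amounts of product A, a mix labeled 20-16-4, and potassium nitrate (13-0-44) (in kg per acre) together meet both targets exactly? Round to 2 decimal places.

99.07 kg product A, 217.58 kg potassium nitrate

Per-acre balance (a = product A, b = potassium nitrate):
N: 0.2·a + 0.13·b = 48.1
K₂O: 0.04·a + 0.44·b = 99.7
Solving simultaneously: a = 99.07005, b = 217.5845.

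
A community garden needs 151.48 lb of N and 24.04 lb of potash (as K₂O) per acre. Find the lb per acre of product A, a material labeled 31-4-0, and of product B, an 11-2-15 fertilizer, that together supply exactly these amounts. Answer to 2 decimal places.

Per-acre balance (a = product A, b = product B):
N: 0.31·a + 0.11·b = 151.48
K₂O: 0·a + 0.15·b = 24.04
Solving simultaneously: a = 431.776, b = 160.267.

431.78 lb product A, 160.27 lb product B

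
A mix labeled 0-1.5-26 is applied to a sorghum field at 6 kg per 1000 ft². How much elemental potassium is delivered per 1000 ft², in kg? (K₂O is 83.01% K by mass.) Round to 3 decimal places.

K₂O per 1000 ft² = 6 × 26% = 1.56 kg.
Elemental K = 1.56 × 0.8301 = 1.29496 kg per 1000 ft².

1.295 kg K per thousand sq ft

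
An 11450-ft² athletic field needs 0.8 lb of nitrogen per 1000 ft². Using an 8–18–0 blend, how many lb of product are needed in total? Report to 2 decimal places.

Product per 1000 ft² = 0.8 / 8% = 10 lb.
Total product = 10 × 11450 / 1000 = 114.5 lb.

114.50 lb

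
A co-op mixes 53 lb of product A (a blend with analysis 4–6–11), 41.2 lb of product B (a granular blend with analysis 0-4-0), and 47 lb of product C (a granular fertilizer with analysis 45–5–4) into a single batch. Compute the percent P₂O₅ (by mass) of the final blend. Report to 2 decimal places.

5.08% P₂O₅

Total mass = 53 + 41.2 + 47 = 141.2 lb.
P₂O₅ mass = 6%×53 + 4%×41.2 + 5%×47 = 7.178 lb.
% P₂O₅ = 7.178 / 141.2 = 5.08357%.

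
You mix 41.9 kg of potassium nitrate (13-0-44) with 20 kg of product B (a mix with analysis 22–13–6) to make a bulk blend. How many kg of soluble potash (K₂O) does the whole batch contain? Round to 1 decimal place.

19.6 kg K₂O

K₂O mass = 44%×41.9 + 6%×20 = 19.636 kg.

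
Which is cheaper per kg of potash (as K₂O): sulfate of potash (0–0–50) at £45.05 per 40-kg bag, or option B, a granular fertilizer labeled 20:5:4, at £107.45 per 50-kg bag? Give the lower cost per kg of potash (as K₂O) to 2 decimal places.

sulfate of potash: K₂O per bag = 40 × 50% = 20 kg; cost = 45.05 / 20 = £2.2525/kg K₂O.
option B: K₂O per bag = 50 × 4% = 2 kg; cost = 107.45 / 2 = £53.7250/kg K₂O.
sulfate of potash is cheaper.

£2.25 per kg K₂O (sulfate of potash)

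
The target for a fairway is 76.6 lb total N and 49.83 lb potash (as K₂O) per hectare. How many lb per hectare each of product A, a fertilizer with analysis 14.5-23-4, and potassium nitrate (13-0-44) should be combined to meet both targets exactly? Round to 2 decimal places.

464.61 lb product A, 71.01 lb potassium nitrate

With a, b = lb per hectare of product A and potassium nitrate:
N: 0.145·a + 0.13·b = 76.6
K₂O: 0.04·a + 0.44·b = 49.83
Eliminate a: (row1) − 0.145/0.04·(row2) → -1.465·b = -104.034, so b = 71.0128.
Back-substitute: a = (76.6 − 0.13·71.0128) / 0.145 = 464.609.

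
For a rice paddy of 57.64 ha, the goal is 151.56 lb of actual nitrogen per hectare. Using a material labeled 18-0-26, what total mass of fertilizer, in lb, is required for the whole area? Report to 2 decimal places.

48532.88 lb

Product per hectare = 151.56 / 18% = 842 lb.
Total product = 842 × 57.64 = 48532.88 lb.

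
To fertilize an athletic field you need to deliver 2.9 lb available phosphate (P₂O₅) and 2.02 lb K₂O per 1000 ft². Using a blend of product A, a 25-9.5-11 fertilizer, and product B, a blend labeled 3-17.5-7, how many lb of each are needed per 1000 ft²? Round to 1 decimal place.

11.9 lb product A, 10.1 lb product B

Per-1000 ft² balance (a = product A, b = product B):
P₂O₅: 0.095·a + 0.175·b = 2.9
K₂O: 0.11·a + 0.07·b = 2.02
Eliminate a: (row1) − 0.095/0.11·(row2) → 0.114545·b = 1.15545, so b = 10.0873.
Back-substitute: a = (2.9 − 0.175·10.0873) / 0.095 = 11.9444.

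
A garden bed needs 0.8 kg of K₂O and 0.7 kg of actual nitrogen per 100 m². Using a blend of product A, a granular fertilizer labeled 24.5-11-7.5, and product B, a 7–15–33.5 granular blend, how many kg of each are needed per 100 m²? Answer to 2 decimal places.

2.32 kg product A, 1.87 kg product B

Per-100 m² balance (a = product A, b = product B):
K₂O: 0.075·a + 0.335·b = 0.8
N: 0.245·a + 0.07·b = 0.7
Eliminate b: (row1) − 0.335/0.07·(row2) → -1.0975·a = -2.55, so a = 2.32346.
Then b = (0.7 − 0.245·2.32346) / 0.07 = 1.86788.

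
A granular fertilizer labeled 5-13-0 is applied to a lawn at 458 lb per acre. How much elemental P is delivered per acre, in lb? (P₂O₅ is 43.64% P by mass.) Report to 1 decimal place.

P₂O₅ per acre = 458 × 13% = 59.54 lb.
Elemental P = 59.54 × 0.4364 = 25.9833 lb per acre.

26.0 lb P per acre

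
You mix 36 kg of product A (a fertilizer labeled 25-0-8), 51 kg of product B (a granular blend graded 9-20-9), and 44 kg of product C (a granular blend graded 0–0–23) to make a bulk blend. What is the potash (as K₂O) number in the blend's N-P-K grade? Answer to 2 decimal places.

13.43% K₂O

Total mass = 36 + 51 + 44 = 131 kg.
K₂O mass = 8%×36 + 9%×51 + 23%×44 = 17.59 kg.
% K₂O = 17.59 / 131 = 13.4275%.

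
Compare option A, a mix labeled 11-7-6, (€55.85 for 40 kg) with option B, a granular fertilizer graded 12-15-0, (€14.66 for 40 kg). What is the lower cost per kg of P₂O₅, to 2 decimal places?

option A: P₂O₅ per bag = 40 × 7% = 2.8 kg; cost = 55.85 / 2.8 = €19.9464/kg P₂O₅.
option B: P₂O₅ per bag = 40 × 15% = 6 kg; cost = 14.66 / 6 = €2.4433/kg P₂O₅.
option B is cheaper.

€2.44 per kg P₂O₅ (option B)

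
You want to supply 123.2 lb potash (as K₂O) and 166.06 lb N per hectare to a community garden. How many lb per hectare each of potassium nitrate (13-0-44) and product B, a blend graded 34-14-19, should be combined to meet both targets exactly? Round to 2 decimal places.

Per-hectare balance (a = potassium nitrate, b = product B):
K₂O: 0.44·a + 0.19·b = 123.2
N: 0.13·a + 0.34·b = 166.06
Eliminate b: (row1) − 0.19/0.34·(row2) → 0.367353·a = 30.4018, so a = 82.759.
Then b = (166.06 − 0.13·82.759) / 0.34 = 456.769.

82.76 lb potassium nitrate, 456.77 lb product B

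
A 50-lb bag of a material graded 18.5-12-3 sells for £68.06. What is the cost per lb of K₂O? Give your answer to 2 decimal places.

£45.37 per lb K₂O

K₂O in bag = 50 × 3% = 1.5 lb.
Cost per lb K₂O = £68.06 / 1.5 = £45.3733.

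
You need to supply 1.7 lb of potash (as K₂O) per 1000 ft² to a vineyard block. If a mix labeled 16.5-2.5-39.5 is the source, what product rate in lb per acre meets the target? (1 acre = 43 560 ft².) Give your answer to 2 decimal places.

Product per 1000 ft² = 1.7 / 39.5% = 4.3038 lb.
Convert to per acre: 4.3038 × 43.56 = 187.473 lb.

187.47 lb of product per acre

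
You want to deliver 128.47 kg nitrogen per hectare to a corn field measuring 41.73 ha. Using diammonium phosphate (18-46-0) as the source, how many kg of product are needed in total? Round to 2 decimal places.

Product per hectare = 128.47 / 18% = 713.722 kg.
Total product = 713.722 × 41.73 = 29783.628 kg.

29783.63 kg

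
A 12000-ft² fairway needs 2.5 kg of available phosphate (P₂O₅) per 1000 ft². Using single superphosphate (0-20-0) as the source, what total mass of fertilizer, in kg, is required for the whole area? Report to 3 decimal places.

Product per 1000 ft² = 2.5 / 20% = 12.5 kg.
Total product = 12.5 × 12000 / 1000 = 150 kg.

150.000 kg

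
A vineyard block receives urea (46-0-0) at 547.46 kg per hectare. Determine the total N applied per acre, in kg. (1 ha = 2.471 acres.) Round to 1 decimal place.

101.9 kg N per acre

nitrogen per hectare = 547.46 × 46% = 251.832 kg.
Convert to per acre: 251.832 × 0.404694 = 101.915 kg.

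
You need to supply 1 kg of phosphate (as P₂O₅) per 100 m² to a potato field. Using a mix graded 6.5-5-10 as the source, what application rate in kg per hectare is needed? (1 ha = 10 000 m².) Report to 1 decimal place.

2000.0 kg of product per hectare

Product per 100 m² = 1 / 5% = 20 kg.
Convert to per hectare: 20 × 100 = 2000 kg.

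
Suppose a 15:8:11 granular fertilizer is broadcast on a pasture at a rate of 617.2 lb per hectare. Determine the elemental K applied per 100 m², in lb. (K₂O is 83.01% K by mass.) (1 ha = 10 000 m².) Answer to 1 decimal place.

0.6 lb K per hundred sq m

K₂O per hectare = 617.2 × 11% = 67.892 lb.
Elemental K = 67.892 × 0.8301 = 56.3571 lb per hectare.
Convert to per 100 m²: 56.3571 × 0.01 = 0.563571 lb.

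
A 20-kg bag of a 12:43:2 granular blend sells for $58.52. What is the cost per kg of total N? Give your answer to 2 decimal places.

$24.38 per kg N

N in bag = 20 × 12% = 2.4 kg.
Cost per kg N = $58.52 / 2.4 = $24.3833.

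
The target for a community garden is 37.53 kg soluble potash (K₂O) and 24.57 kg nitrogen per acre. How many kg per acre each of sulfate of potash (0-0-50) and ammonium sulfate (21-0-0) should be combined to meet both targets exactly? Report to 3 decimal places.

75.060 kg sulfate of potash, 117.000 kg ammonium sulfate

Let a = kg of sulfate of potash, b = kg of ammonium sulfate (per acre).
K₂O: 0.5·a + 0·b = 37.53
N: 0·a + 0.21·b = 24.57
Solving simultaneously: a = 75.06, b = 117.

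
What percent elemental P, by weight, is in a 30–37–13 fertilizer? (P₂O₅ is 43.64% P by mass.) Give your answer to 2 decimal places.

16.15% P

%P = 37 × 0.4364 = 16.1468%.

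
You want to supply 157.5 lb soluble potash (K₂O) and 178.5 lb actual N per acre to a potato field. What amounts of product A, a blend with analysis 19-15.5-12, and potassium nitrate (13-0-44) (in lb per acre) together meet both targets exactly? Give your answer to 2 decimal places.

Per-acre balance (a = product A, b = potassium nitrate):
K₂O: 0.12·a + 0.44·b = 157.5
N: 0.19·a + 0.13·b = 178.5
Eliminate b: (row1) − 0.44/0.13·(row2) → -0.523077·a = -446.654, so a = 853.897.
Then b = (178.5 − 0.19·853.897) / 0.13 = 125.074.

853.90 lb product A, 125.07 lb potassium nitrate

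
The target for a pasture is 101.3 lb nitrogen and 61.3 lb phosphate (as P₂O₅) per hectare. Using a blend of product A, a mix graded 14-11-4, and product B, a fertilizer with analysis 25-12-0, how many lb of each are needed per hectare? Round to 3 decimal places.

Per-hectare balance (a = product A, b = product B):
N: 0.14·a + 0.25·b = 101.3
P₂O₅: 0.11·a + 0.12·b = 61.3
From row1: a = (101.3 − 0.25·b) / 0.14.
Into row2: 0.11·(101.3 − 0.25·b)/0.14 + 0.12·b = 61.3 → b = 239.3458, a = 296.1682.

296.168 lb product A, 239.346 lb product B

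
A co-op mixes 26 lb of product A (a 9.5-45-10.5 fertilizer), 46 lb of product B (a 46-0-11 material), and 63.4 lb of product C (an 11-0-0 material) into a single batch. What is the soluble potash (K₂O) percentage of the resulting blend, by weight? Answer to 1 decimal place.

5.8% K₂O

Total mass = 26 + 46 + 63.4 = 135.4 lb.
K₂O mass = 10.5%×26 + 11%×46 + 0%×63.4 = 7.79 lb.
% K₂O = 7.79 / 135.4 = 5.75332%.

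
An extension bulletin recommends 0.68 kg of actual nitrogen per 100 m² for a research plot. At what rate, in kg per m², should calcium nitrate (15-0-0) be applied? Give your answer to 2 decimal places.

Product per 100 m² = 0.68 / 15% = 4.53333 kg.
Convert to per m²: 4.53333 × 0.01 = 0.0453333 kg.

0.05 kg of product per sq m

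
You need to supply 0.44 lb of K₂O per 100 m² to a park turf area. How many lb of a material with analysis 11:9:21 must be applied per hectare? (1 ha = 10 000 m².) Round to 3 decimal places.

Product per 100 m² = 0.44 / 21% = 2.09524 lb.
Convert to per hectare: 2.09524 × 100 = 209.5238 lb.

209.524 lb of product per hectare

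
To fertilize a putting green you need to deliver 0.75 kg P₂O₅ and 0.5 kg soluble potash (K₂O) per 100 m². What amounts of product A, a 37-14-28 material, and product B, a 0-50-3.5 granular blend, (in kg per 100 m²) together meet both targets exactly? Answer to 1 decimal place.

With a, b = kg per 100 m² of product A and product B:
P₂O₅: 0.14·a + 0.5·b = 0.75
K₂O: 0.28·a + 0.035·b = 0.5
Eliminate a: (row1) − 0.14/0.28·(row2) → 0.4825·b = 0.5, so b = 1.03627.
Back-substitute: a = (0.75 − 0.5·1.03627) / 0.14 = 1.65618.

1.7 kg product A, 1.0 kg product B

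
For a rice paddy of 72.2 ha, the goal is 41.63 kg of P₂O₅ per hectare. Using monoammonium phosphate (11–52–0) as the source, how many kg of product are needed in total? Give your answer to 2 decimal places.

5780.17 kg

Product per hectare = 41.63 / 52% = 80.0577 kg.
Total product = 80.0577 × 72.2 = 5780.165 kg.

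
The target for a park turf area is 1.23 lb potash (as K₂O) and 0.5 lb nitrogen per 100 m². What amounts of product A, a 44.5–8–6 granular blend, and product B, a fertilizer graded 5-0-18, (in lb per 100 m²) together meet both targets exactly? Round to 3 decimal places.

Let a = lb of product A, b = lb of product B (per 100 m²).
K₂O: 0.06·a + 0.18·b = 1.23
N: 0.445·a + 0.05·b = 0.5
From row1: a = (1.23 − 0.18·b) / 0.06.
Into row2: 0.445·(1.23 − 0.18·b)/0.06 + 0.05·b = 0.5 → b = 6.71012, a = 0.36965.

0.370 lb product A, 6.710 lb product B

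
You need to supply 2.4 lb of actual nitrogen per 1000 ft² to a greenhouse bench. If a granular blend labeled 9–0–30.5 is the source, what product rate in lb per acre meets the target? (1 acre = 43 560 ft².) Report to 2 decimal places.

1161.60 lb of product per acre

Product per 1000 ft² = 2.4 / 9% = 26.6667 lb.
Convert to per acre: 26.6667 × 43.56 = 1161.6 lb.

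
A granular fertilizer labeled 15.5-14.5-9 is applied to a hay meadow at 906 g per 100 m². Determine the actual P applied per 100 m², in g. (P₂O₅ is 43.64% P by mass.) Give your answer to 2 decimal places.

P₂O₅ per 100 m² = 906 × 14.5% = 131.37 g.
Elemental P = 131.37 × 0.4364 = 57.3299 g per 100 m².

57.33 g P per hundred sq m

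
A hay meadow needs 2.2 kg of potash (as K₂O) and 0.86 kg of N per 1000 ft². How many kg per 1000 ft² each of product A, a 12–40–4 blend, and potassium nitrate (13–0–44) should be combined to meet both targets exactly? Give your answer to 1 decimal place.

Per-1000 ft² balance (a = product A, b = potassium nitrate):
K₂O: 0.04·a + 0.44·b = 2.2
N: 0.12·a + 0.13·b = 0.86
Eliminate a: (row1) − 0.04/0.12·(row2) → 0.396667·b = 1.91333, so b = 4.82353.
Back-substitute: a = (2.2 − 0.44·4.82353) / 0.04 = 1.94118.

1.9 kg product A, 4.8 kg potassium nitrate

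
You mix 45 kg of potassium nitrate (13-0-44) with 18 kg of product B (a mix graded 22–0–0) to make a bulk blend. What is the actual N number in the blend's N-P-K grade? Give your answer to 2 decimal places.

15.57% N

Total mass = 45 + 18 = 63 kg.
N mass = 13%×45 + 22%×18 = 9.81 kg.
% N = 9.81 / 63 = 15.5714%.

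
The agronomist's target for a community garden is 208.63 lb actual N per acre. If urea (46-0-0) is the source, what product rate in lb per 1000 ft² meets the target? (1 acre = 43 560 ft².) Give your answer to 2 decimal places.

Product per acre = 208.63 / 46% = 453.543 lb.
Convert to per 1000 ft²: 453.543 × 0.0229568 = 10.4119 lb.

10.41 lb of product per thousand sq ft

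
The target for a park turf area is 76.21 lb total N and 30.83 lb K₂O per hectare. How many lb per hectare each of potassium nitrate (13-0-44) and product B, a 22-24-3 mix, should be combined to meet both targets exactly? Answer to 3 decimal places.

With a, b = lb per hectare of potassium nitrate and product B:
N: 0.13·a + 0.22·b = 76.21
K₂O: 0.44·a + 0.03·b = 30.83
Solving simultaneously: a = 48.3994, b = 317.80947.

48.399 lb potassium nitrate, 317.809 lb product B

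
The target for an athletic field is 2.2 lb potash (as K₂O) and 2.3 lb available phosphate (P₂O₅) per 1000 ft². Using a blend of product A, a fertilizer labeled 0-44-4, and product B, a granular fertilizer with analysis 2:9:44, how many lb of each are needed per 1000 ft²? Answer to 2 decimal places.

Per-1000 ft² balance (a = product A, b = product B):
K₂O: 0.04·a + 0.44·b = 2.2
P₂O₅: 0.44·a + 0.09·b = 2.3
Eliminate a: (row1) − 0.04/0.44·(row2) → 0.431818·b = 1.99091, so b = 4.61053.
Back-substitute: a = (2.2 − 0.44·4.61053) / 0.04 = 4.28421.

4.28 lb product A, 4.61 lb product B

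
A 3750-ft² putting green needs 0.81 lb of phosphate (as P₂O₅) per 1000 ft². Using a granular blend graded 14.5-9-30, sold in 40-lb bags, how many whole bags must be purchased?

1 bags

Product per 1000 ft² = 0.81 / 9% = 9 lb.
Total product = 9 × 3750 / 1000 = 33.75 lb.
Bags = ⌈33.75 / 40⌉ = 1.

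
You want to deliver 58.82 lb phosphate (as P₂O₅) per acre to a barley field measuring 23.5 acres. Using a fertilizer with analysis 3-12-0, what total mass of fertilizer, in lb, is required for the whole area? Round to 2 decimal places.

Product per acre = 58.82 / 12% = 490.167 lb.
Total product = 490.167 × 23.5 = 11518.917 lb.

11518.92 lb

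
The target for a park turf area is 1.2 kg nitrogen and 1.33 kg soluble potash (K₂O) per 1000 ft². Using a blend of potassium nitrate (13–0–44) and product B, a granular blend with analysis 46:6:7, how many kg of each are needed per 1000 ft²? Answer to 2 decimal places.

Per-1000 ft² balance (a = potassium nitrate, b = product B):
N: 0.13·a + 0.46·b = 1.2
K₂O: 0.44·a + 0.07·b = 1.33
Eliminate a: (row1) − 0.13/0.44·(row2) → 0.439318·b = 0.807045, so b = 1.83704.
Back-substitute: a = (1.2 − 0.46·1.83704) / 0.13 = 2.73047.

2.73 kg potassium nitrate, 1.84 kg product B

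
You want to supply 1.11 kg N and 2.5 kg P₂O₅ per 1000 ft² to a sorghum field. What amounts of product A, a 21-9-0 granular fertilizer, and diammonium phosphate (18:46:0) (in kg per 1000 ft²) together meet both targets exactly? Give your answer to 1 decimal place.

0.8 kg product A, 5.3 kg diammonium phosphate

Per-1000 ft² balance (a = product A, b = diammonium phosphate):
N: 0.21·a + 0.18·b = 1.11
P₂O₅: 0.09·a + 0.46·b = 2.5
Eliminate b: (row1) − 0.18/0.46·(row2) → 0.174783·a = 0.131739, so a = 0.753731.
Then b = (2.5 − 0.09·0.753731) / 0.46 = 5.28731.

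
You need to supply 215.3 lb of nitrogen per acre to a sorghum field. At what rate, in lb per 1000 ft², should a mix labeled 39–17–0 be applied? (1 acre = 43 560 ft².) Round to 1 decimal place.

12.7 lb of product per thousand sq ft

Product per acre = 215.3 / 39% = 552.051 lb.
Convert to per 1000 ft²: 552.051 × 0.0229568 = 12.6734 lb.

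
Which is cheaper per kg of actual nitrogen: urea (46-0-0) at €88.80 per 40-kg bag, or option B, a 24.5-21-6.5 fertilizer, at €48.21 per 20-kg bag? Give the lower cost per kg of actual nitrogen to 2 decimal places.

urea: N per bag = 40 × 46% = 18.4 kg; cost = 88.80 / 18.4 = €4.8261/kg N.
option B: N per bag = 20 × 24.5% = 4.9 kg; cost = 48.21 / 4.9 = €9.8388/kg N.
urea is cheaper.

€4.83 per kg N (urea)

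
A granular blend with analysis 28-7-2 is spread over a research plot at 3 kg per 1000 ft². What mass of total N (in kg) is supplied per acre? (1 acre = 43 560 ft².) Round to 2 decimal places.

36.59 kg N per acre

nitrogen per 1000 ft² = 3 × 28% = 0.84 kg.
Convert to per acre: 0.84 × 43.56 = 36.5904 kg.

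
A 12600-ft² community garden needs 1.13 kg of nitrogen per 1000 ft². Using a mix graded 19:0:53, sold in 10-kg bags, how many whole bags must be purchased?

Product per 1000 ft² = 1.13 / 19% = 5.94737 kg.
Total product = 5.94737 × 12600 / 1000 = 74.9368 kg.
Bags = ⌈74.9368 / 10⌉ = 8.

8 bags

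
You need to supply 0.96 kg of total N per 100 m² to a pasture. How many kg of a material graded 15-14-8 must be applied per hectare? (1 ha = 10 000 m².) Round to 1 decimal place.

Product per 100 m² = 0.96 / 15% = 6.4 kg.
Convert to per hectare: 6.4 × 100 = 640 kg.

640.0 kg of product per hectare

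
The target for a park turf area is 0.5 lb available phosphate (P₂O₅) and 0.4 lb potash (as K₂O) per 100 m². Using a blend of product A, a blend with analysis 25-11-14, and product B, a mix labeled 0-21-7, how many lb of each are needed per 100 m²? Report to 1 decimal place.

Let a = lb of product A, b = lb of product B (per 100 m²).
P₂O₅: 0.11·a + 0.21·b = 0.5
K₂O: 0.14·a + 0.07·b = 0.4
Eliminate a: (row1) − 0.11/0.14·(row2) → 0.155·b = 0.185714, so b = 1.19816.
Back-substitute: a = (0.5 − 0.21·1.19816) / 0.11 = 2.25806.

2.3 lb product A, 1.2 lb product B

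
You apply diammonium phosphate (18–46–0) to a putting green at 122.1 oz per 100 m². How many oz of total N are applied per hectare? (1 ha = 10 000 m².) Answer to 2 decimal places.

2197.80 oz N per hectare

nitrogen per 100 m² = 122.1 × 18% = 21.978 oz.
Convert to per hectare: 21.978 × 100 = 2197.8 oz.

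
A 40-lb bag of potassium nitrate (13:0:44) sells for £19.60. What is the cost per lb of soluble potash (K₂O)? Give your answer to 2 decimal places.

£1.11 per lb K₂O

K₂O in bag = 40 × 44% = 17.6 lb.
Cost per lb K₂O = £19.60 / 17.6 = £1.1136.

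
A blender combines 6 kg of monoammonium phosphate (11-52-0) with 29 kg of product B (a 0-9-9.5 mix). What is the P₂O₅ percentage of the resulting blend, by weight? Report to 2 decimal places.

16.37% P₂O₅

Total mass = 6 + 29 = 35 kg.
P₂O₅ mass = 52%×6 + 9%×29 = 5.73 kg.
% P₂O₅ = 5.73 / 35 = 16.3714%.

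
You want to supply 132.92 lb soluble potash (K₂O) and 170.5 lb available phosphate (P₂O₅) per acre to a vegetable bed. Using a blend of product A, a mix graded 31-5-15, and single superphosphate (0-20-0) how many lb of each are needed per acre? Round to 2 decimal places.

Let a = lb of product A, b = lb of single superphosphate (per acre).
K₂O: 0.15·a + 0·b = 132.92
P₂O₅: 0.05·a + 0.2·b = 170.5
Eliminate a: (row1) − 0.15/0.05·(row2) → -0.6·b = -378.58, so b = 630.967.
Back-substitute: a = (132.92 − 0·630.967) / 0.15 = 886.133.

886.13 lb product A, 630.97 lb single superphosphate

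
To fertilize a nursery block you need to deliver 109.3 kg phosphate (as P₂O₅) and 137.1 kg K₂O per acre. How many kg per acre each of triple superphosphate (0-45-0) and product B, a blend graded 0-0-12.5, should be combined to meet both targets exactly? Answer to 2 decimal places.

With a, b = kg per acre of triple superphosphate and product B:
P₂O₅: 0.45·a + 0·b = 109.3
K₂O: 0·a + 0.125·b = 137.1
Solving simultaneously: a = 242.889, b = 1096.8.

242.89 kg triple superphosphate, 1096.80 kg product B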